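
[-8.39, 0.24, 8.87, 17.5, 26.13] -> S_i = -8.39 + 8.63*i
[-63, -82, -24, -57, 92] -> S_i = Random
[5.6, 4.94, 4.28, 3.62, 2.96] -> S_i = 5.60 + -0.66*i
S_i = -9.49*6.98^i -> [-9.49, -66.24, -462.36, -3227.25, -22526.2]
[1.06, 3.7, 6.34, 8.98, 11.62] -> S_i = 1.06 + 2.64*i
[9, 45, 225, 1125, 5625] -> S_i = 9*5^i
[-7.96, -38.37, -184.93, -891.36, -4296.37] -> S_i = -7.96*4.82^i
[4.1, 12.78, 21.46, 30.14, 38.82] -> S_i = 4.10 + 8.68*i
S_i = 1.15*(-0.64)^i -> [1.15, -0.74, 0.47, -0.3, 0.19]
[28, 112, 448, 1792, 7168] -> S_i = 28*4^i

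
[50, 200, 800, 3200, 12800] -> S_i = 50*4^i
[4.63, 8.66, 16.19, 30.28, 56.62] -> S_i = 4.63*1.87^i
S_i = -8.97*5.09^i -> [-8.97, -45.66, -232.4, -1182.89, -6020.93]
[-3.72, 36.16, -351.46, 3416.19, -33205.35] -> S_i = -3.72*(-9.72)^i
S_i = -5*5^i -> [-5, -25, -125, -625, -3125]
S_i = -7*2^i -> [-7, -14, -28, -56, -112]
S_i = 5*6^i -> [5, 30, 180, 1080, 6480]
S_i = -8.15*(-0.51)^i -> [-8.15, 4.16, -2.12, 1.08, -0.55]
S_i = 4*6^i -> [4, 24, 144, 864, 5184]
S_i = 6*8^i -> [6, 48, 384, 3072, 24576]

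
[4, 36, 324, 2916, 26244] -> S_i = 4*9^i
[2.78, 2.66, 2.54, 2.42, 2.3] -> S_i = 2.78 + -0.12*i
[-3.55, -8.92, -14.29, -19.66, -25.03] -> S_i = -3.55 + -5.37*i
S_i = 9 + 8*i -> [9, 17, 25, 33, 41]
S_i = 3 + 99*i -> [3, 102, 201, 300, 399]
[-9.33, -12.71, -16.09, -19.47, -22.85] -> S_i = -9.33 + -3.38*i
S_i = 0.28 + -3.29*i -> [0.28, -3.01, -6.3, -9.59, -12.88]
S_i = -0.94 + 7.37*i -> [-0.94, 6.43, 13.8, 21.17, 28.54]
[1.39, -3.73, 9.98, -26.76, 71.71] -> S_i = 1.39*(-2.68)^i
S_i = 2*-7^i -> [2, -14, 98, -686, 4802]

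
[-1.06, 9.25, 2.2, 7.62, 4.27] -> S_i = Random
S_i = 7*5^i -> [7, 35, 175, 875, 4375]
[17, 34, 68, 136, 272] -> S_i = 17*2^i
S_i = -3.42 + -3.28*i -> [-3.42, -6.7, -9.98, -13.26, -16.54]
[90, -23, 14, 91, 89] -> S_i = Random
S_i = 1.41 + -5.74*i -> [1.41, -4.33, -10.07, -15.81, -21.55]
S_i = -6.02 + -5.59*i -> [-6.02, -11.61, -17.2, -22.79, -28.38]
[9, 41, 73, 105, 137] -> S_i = 9 + 32*i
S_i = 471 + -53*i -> [471, 418, 365, 312, 259]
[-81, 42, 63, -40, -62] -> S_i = Random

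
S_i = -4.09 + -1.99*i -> [-4.09, -6.08, -8.07, -10.06, -12.05]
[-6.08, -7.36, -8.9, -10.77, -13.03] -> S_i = -6.08*1.21^i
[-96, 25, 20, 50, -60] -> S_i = Random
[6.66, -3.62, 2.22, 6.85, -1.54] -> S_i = Random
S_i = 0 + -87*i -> [0, -87, -174, -261, -348]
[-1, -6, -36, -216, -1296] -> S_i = -1*6^i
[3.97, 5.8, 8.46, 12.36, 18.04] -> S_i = 3.97*1.46^i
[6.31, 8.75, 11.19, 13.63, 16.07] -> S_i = 6.31 + 2.44*i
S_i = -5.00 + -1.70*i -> [-5.0, -6.7, -8.4, -10.1, -11.8]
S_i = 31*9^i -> [31, 279, 2511, 22599, 203391]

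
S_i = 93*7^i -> [93, 651, 4557, 31899, 223293]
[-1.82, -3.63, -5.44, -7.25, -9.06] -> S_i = -1.82 + -1.81*i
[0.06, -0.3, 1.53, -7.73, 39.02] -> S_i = 0.06*(-5.05)^i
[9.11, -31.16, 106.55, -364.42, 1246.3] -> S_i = 9.11*(-3.42)^i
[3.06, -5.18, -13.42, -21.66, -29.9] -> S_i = 3.06 + -8.24*i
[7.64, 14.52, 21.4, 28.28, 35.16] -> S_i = 7.64 + 6.88*i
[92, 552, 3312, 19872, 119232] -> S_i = 92*6^i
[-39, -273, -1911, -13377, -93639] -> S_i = -39*7^i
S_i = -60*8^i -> [-60, -480, -3840, -30720, -245760]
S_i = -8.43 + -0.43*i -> [-8.43, -8.86, -9.29, -9.72, -10.15]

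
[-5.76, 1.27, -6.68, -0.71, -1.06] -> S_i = Random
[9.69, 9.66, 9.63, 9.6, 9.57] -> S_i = 9.69 + -0.03*i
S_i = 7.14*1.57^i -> [7.14, 11.21, 17.6, 27.63, 43.38]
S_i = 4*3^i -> [4, 12, 36, 108, 324]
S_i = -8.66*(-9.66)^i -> [-8.66, 83.66, -808.11, 7806.37, -75409.56]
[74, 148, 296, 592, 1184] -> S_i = 74*2^i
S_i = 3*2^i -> [3, 6, 12, 24, 48]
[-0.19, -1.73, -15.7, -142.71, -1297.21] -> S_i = -0.19*9.09^i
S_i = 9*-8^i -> [9, -72, 576, -4608, 36864]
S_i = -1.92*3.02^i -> [-1.92, -5.8, -17.51, -52.88, -159.71]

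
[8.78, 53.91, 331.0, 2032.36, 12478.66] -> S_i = 8.78*6.14^i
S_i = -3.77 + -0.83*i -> [-3.77, -4.6, -5.43, -6.26, -7.09]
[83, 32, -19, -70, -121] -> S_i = 83 + -51*i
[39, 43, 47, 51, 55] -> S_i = 39 + 4*i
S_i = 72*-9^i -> [72, -648, 5832, -52488, 472392]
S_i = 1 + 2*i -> [1, 3, 5, 7, 9]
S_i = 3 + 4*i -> [3, 7, 11, 15, 19]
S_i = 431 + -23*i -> [431, 408, 385, 362, 339]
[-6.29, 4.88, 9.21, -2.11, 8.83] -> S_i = Random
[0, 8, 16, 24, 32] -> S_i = 0 + 8*i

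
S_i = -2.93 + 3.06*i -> [-2.93, 0.13, 3.19, 6.25, 9.31]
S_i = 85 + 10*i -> [85, 95, 105, 115, 125]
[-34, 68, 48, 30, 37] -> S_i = Random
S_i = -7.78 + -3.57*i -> [-7.78, -11.35, -14.92, -18.49, -22.06]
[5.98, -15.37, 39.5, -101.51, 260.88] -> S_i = 5.98*(-2.57)^i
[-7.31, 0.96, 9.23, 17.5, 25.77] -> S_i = -7.31 + 8.27*i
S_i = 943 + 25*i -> [943, 968, 993, 1018, 1043]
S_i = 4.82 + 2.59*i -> [4.82, 7.41, 10.0, 12.59, 15.18]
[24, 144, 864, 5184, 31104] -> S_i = 24*6^i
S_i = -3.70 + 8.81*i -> [-3.7, 5.11, 13.92, 22.73, 31.54]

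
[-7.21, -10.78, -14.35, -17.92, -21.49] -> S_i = -7.21 + -3.57*i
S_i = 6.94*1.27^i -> [6.94, 8.81, 11.19, 14.22, 18.05]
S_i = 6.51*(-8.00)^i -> [6.51, -52.08, 416.64, -3333.12, 26664.96]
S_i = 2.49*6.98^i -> [2.49, 17.38, 121.31, 846.77, 5910.46]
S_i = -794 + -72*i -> [-794, -866, -938, -1010, -1082]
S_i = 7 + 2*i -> [7, 9, 11, 13, 15]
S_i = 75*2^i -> [75, 150, 300, 600, 1200]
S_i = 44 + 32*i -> [44, 76, 108, 140, 172]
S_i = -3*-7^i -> [-3, 21, -147, 1029, -7203]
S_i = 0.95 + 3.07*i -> [0.95, 4.02, 7.09, 10.16, 13.23]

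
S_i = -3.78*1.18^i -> [-3.78, -4.46, -5.26, -6.21, -7.33]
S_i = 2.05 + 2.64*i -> [2.05, 4.69, 7.33, 9.97, 12.61]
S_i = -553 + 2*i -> [-553, -551, -549, -547, -545]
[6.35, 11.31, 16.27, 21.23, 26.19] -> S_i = 6.35 + 4.96*i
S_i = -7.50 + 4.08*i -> [-7.5, -3.42, 0.66, 4.74, 8.82]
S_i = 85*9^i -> [85, 765, 6885, 61965, 557685]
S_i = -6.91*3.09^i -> [-6.91, -21.35, -65.98, -203.87, -629.96]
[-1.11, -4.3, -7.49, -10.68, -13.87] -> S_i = -1.11 + -3.19*i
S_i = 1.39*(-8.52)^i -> [1.39, -11.84, 100.9, -859.67, 7324.42]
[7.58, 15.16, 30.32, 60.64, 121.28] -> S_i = 7.58*2.00^i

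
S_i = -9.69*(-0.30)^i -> [-9.69, 2.91, -0.87, 0.26, -0.08]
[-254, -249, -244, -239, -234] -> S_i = -254 + 5*i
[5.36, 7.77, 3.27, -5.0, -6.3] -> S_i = Random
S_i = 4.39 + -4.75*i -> [4.39, -0.36, -5.11, -9.86, -14.61]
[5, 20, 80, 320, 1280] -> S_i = 5*4^i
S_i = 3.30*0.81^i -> [3.3, 2.67, 2.17, 1.75, 1.42]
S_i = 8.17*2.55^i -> [8.17, 20.83, 53.13, 135.47, 345.45]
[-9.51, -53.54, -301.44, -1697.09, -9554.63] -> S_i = -9.51*5.63^i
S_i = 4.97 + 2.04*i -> [4.97, 7.01, 9.05, 11.09, 13.13]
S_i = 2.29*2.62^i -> [2.29, 6.0, 15.72, 41.19, 107.9]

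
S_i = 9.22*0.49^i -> [9.22, 4.52, 2.21, 1.08, 0.53]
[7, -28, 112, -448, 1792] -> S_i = 7*-4^i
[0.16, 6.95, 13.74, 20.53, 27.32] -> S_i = 0.16 + 6.79*i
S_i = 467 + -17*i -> [467, 450, 433, 416, 399]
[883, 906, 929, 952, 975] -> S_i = 883 + 23*i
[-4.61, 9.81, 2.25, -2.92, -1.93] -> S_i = Random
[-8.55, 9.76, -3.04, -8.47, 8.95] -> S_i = Random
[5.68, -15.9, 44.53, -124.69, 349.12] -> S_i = 5.68*(-2.80)^i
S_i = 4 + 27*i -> [4, 31, 58, 85, 112]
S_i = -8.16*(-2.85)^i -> [-8.16, 23.26, -66.28, 188.9, -538.36]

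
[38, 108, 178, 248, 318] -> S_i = 38 + 70*i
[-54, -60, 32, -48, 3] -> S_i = Random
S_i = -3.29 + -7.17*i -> [-3.29, -10.46, -17.63, -24.8, -31.97]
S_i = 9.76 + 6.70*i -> [9.76, 16.46, 23.16, 29.86, 36.56]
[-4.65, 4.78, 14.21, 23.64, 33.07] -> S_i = -4.65 + 9.43*i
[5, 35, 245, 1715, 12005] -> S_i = 5*7^i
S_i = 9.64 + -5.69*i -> [9.64, 3.95, -1.74, -7.43, -13.12]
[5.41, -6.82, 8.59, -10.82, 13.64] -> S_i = 5.41*(-1.26)^i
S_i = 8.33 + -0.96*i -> [8.33, 7.37, 6.41, 5.45, 4.49]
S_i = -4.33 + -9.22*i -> [-4.33, -13.55, -22.77, -31.99, -41.21]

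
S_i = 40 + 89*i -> [40, 129, 218, 307, 396]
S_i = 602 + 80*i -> [602, 682, 762, 842, 922]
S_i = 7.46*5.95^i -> [7.46, 44.39, 264.1, 1571.41, 9349.89]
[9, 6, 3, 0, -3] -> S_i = 9 + -3*i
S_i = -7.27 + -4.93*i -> [-7.27, -12.2, -17.13, -22.06, -26.99]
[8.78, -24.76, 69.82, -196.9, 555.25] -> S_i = 8.78*(-2.82)^i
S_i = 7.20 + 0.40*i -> [7.2, 7.6, 8.0, 8.4, 8.8]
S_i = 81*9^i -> [81, 729, 6561, 59049, 531441]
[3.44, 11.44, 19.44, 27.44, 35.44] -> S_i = 3.44 + 8.00*i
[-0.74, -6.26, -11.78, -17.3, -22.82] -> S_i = -0.74 + -5.52*i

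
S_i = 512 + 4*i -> [512, 516, 520, 524, 528]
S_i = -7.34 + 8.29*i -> [-7.34, 0.95, 9.24, 17.53, 25.82]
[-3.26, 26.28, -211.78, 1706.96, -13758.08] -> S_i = -3.26*(-8.06)^i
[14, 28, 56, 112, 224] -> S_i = 14*2^i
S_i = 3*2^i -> [3, 6, 12, 24, 48]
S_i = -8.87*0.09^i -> [-8.87, -0.8, -0.07, -0.01, -0.0]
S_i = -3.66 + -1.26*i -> [-3.66, -4.92, -6.18, -7.44, -8.7]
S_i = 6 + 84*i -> [6, 90, 174, 258, 342]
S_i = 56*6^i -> [56, 336, 2016, 12096, 72576]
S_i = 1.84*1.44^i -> [1.84, 2.65, 3.82, 5.49, 7.91]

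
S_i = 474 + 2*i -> [474, 476, 478, 480, 482]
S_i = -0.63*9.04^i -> [-0.63, -5.7, -51.48, -465.42, -4207.4]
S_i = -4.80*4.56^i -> [-4.8, -21.89, -99.81, -455.13, -2075.39]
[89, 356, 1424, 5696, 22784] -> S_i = 89*4^i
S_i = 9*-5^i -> [9, -45, 225, -1125, 5625]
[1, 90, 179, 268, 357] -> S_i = 1 + 89*i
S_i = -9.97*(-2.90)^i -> [-9.97, 28.91, -83.85, 243.16, -705.16]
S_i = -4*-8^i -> [-4, 32, -256, 2048, -16384]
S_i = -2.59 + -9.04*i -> [-2.59, -11.63, -20.67, -29.71, -38.75]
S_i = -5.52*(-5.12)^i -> [-5.52, 28.26, -144.7, 740.88, -3793.32]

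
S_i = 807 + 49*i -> [807, 856, 905, 954, 1003]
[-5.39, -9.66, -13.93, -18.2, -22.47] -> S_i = -5.39 + -4.27*i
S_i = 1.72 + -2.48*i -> [1.72, -0.76, -3.24, -5.72, -8.2]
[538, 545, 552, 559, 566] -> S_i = 538 + 7*i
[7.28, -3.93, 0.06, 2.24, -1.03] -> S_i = Random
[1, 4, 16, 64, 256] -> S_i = 1*4^i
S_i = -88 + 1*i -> [-88, -87, -86, -85, -84]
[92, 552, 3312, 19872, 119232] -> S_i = 92*6^i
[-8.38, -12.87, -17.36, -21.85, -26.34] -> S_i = -8.38 + -4.49*i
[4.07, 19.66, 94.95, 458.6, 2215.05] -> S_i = 4.07*4.83^i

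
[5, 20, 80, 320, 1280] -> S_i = 5*4^i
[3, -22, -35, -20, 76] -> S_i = Random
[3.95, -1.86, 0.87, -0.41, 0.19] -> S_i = 3.95*(-0.47)^i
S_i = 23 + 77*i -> [23, 100, 177, 254, 331]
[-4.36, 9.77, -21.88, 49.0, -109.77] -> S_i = -4.36*(-2.24)^i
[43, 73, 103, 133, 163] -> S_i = 43 + 30*i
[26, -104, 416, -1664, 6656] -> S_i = 26*-4^i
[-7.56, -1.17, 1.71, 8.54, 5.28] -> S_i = Random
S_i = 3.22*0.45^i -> [3.22, 1.45, 0.65, 0.29, 0.13]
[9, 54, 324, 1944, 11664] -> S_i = 9*6^i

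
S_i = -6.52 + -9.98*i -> [-6.52, -16.5, -26.48, -36.46, -46.44]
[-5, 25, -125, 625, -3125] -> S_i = -5*-5^i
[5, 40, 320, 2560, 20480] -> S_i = 5*8^i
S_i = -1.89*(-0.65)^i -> [-1.89, 1.23, -0.8, 0.52, -0.34]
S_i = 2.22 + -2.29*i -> [2.22, -0.07, -2.36, -4.65, -6.94]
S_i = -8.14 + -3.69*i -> [-8.14, -11.83, -15.52, -19.21, -22.9]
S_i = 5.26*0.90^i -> [5.26, 4.73, 4.26, 3.83, 3.45]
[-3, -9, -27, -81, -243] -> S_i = -3*3^i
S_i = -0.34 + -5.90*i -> [-0.34, -6.24, -12.14, -18.04, -23.94]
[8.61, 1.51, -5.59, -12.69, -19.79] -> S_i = 8.61 + -7.10*i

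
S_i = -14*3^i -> [-14, -42, -126, -378, -1134]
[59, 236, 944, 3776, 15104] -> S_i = 59*4^i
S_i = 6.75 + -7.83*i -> [6.75, -1.08, -8.91, -16.74, -24.57]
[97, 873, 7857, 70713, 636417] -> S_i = 97*9^i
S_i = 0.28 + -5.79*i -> [0.28, -5.51, -11.3, -17.09, -22.88]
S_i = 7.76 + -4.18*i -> [7.76, 3.58, -0.6, -4.78, -8.96]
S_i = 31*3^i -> [31, 93, 279, 837, 2511]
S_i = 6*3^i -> [6, 18, 54, 162, 486]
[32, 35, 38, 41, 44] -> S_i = 32 + 3*i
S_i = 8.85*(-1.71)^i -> [8.85, -15.13, 25.88, -44.25, 75.67]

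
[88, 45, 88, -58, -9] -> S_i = Random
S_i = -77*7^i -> [-77, -539, -3773, -26411, -184877]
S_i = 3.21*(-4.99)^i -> [3.21, -16.02, 79.93, -398.85, 1990.25]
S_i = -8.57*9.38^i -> [-8.57, -80.39, -754.03, -7072.77, -66342.55]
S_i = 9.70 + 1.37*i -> [9.7, 11.07, 12.44, 13.81, 15.18]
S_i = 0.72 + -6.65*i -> [0.72, -5.93, -12.58, -19.23, -25.88]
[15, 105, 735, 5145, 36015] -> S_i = 15*7^i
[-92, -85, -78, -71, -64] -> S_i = -92 + 7*i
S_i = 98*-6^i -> [98, -588, 3528, -21168, 127008]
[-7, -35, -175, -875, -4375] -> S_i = -7*5^i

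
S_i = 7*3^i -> [7, 21, 63, 189, 567]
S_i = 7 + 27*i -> [7, 34, 61, 88, 115]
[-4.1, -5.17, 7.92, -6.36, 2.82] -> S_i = Random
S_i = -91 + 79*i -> [-91, -12, 67, 146, 225]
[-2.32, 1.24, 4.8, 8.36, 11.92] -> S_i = -2.32 + 3.56*i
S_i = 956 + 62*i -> [956, 1018, 1080, 1142, 1204]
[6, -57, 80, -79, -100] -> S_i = Random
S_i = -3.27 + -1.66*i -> [-3.27, -4.93, -6.59, -8.25, -9.91]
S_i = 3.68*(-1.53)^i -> [3.68, -5.63, 8.61, -13.18, 20.17]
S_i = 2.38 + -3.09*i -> [2.38, -0.71, -3.8, -6.89, -9.98]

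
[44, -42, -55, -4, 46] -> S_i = Random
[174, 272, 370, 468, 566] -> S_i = 174 + 98*i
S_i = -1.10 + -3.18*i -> [-1.1, -4.28, -7.46, -10.64, -13.82]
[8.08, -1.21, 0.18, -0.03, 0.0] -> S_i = 8.08*(-0.15)^i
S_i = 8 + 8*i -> [8, 16, 24, 32, 40]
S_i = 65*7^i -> [65, 455, 3185, 22295, 156065]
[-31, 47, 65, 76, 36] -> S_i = Random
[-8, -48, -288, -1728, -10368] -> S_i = -8*6^i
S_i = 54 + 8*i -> [54, 62, 70, 78, 86]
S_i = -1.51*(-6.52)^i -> [-1.51, 9.85, -64.19, 418.52, -2728.77]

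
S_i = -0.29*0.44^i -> [-0.29, -0.13, -0.06, -0.02, -0.01]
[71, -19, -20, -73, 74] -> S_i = Random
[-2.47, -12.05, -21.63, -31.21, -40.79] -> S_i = -2.47 + -9.58*i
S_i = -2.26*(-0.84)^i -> [-2.26, 1.9, -1.59, 1.34, -1.13]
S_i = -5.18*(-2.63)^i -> [-5.18, 13.62, -35.83, 94.23, -247.83]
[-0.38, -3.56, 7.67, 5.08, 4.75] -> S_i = Random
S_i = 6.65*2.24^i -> [6.65, 14.9, 33.37, 74.74, 167.42]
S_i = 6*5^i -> [6, 30, 150, 750, 3750]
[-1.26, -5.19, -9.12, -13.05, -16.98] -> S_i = -1.26 + -3.93*i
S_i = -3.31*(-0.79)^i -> [-3.31, 2.61, -2.07, 1.63, -1.29]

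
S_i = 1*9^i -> [1, 9, 81, 729, 6561]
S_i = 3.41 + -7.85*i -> [3.41, -4.44, -12.29, -20.14, -27.99]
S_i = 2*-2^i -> [2, -4, 8, -16, 32]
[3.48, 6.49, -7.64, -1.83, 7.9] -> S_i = Random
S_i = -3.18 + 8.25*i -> [-3.18, 5.07, 13.32, 21.57, 29.82]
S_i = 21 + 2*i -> [21, 23, 25, 27, 29]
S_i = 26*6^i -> [26, 156, 936, 5616, 33696]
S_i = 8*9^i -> [8, 72, 648, 5832, 52488]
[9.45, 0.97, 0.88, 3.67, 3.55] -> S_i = Random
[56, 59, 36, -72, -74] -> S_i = Random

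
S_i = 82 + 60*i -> [82, 142, 202, 262, 322]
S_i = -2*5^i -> [-2, -10, -50, -250, -1250]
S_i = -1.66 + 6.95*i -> [-1.66, 5.29, 12.24, 19.19, 26.14]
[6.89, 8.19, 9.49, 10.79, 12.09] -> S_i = 6.89 + 1.30*i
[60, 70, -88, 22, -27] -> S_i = Random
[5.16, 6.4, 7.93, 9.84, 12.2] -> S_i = 5.16*1.24^i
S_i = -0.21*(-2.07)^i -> [-0.21, 0.43, -0.9, 1.86, -3.86]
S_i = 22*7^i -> [22, 154, 1078, 7546, 52822]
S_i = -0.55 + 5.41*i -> [-0.55, 4.86, 10.27, 15.68, 21.09]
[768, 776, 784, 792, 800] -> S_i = 768 + 8*i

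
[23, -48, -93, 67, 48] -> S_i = Random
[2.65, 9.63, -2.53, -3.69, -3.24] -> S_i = Random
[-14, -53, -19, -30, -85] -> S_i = Random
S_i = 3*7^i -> [3, 21, 147, 1029, 7203]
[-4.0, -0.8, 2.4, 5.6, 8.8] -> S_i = -4.00 + 3.20*i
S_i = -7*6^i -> [-7, -42, -252, -1512, -9072]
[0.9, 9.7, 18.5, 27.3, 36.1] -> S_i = 0.90 + 8.80*i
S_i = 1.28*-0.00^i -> [1.28, -0.0, 0.0, -0.0, 0.0]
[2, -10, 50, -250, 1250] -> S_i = 2*-5^i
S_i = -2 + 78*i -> [-2, 76, 154, 232, 310]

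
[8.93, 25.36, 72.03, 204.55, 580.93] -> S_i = 8.93*2.84^i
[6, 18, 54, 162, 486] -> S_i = 6*3^i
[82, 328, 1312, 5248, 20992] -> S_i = 82*4^i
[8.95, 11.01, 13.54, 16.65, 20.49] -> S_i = 8.95*1.23^i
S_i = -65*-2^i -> [-65, 130, -260, 520, -1040]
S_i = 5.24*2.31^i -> [5.24, 12.1, 27.96, 64.59, 149.2]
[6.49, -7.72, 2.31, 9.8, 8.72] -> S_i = Random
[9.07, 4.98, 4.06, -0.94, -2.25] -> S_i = Random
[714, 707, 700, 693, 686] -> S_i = 714 + -7*i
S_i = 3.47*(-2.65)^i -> [3.47, -9.2, 24.37, -64.58, 171.12]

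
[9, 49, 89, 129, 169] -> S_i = 9 + 40*i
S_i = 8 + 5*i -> [8, 13, 18, 23, 28]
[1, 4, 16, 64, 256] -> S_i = 1*4^i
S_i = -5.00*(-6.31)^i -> [-5.0, 31.55, -199.08, 1256.2, -7926.61]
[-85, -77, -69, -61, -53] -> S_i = -85 + 8*i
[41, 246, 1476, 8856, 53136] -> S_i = 41*6^i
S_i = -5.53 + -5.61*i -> [-5.53, -11.14, -16.75, -22.36, -27.97]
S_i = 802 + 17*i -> [802, 819, 836, 853, 870]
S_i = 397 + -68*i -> [397, 329, 261, 193, 125]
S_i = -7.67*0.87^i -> [-7.67, -6.67, -5.81, -5.05, -4.39]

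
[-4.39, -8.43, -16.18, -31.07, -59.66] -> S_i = -4.39*1.92^i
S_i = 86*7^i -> [86, 602, 4214, 29498, 206486]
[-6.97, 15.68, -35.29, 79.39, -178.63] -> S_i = -6.97*(-2.25)^i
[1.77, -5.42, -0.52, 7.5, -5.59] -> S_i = Random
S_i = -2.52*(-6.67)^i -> [-2.52, 16.81, -112.11, 747.79, -4987.74]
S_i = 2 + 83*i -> [2, 85, 168, 251, 334]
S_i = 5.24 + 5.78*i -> [5.24, 11.02, 16.8, 22.58, 28.36]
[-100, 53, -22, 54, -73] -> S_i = Random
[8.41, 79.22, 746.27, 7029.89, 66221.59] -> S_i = 8.41*9.42^i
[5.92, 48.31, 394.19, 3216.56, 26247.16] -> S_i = 5.92*8.16^i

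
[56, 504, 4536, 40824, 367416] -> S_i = 56*9^i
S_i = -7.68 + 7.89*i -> [-7.68, 0.21, 8.1, 15.99, 23.88]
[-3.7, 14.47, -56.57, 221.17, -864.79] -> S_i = -3.70*(-3.91)^i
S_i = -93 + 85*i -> [-93, -8, 77, 162, 247]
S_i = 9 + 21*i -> [9, 30, 51, 72, 93]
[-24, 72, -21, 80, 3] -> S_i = Random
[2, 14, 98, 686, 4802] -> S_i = 2*7^i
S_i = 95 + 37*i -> [95, 132, 169, 206, 243]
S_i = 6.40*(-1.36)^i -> [6.4, -8.7, 11.84, -16.1, 21.89]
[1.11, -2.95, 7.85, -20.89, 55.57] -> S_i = 1.11*(-2.66)^i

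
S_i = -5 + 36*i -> [-5, 31, 67, 103, 139]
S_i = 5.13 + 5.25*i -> [5.13, 10.38, 15.63, 20.88, 26.13]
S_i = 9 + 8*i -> [9, 17, 25, 33, 41]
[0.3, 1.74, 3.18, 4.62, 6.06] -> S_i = 0.30 + 1.44*i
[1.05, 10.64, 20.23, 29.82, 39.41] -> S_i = 1.05 + 9.59*i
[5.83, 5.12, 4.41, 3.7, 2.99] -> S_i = 5.83 + -0.71*i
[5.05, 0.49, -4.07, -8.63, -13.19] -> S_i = 5.05 + -4.56*i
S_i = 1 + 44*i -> [1, 45, 89, 133, 177]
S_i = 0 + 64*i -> [0, 64, 128, 192, 256]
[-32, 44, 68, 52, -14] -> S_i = Random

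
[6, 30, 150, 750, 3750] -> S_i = 6*5^i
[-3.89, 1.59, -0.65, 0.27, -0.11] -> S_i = -3.89*(-0.41)^i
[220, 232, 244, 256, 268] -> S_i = 220 + 12*i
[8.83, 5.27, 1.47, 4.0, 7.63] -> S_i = Random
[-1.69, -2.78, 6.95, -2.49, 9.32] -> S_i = Random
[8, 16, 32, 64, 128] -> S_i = 8*2^i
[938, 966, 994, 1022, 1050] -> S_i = 938 + 28*i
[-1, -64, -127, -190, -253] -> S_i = -1 + -63*i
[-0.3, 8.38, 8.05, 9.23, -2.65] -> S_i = Random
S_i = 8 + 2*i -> [8, 10, 12, 14, 16]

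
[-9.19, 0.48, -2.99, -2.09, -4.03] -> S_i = Random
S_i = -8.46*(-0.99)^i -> [-8.46, 8.38, -8.29, 8.21, -8.13]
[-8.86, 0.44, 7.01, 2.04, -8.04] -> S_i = Random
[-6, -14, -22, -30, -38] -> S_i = -6 + -8*i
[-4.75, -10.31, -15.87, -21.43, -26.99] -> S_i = -4.75 + -5.56*i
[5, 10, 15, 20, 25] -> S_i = 5 + 5*i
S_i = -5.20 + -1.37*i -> [-5.2, -6.57, -7.94, -9.31, -10.68]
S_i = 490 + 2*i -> [490, 492, 494, 496, 498]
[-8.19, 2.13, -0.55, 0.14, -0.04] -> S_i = -8.19*(-0.26)^i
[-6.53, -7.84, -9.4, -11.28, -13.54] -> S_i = -6.53*1.20^i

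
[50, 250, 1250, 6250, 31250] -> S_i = 50*5^i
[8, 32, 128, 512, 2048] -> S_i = 8*4^i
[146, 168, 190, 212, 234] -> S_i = 146 + 22*i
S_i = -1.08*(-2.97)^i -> [-1.08, 3.21, -9.53, 28.29, -84.03]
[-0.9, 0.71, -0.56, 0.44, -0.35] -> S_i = -0.90*(-0.79)^i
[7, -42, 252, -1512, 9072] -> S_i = 7*-6^i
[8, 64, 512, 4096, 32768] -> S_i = 8*8^i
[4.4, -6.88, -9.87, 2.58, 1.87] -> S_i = Random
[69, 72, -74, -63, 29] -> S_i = Random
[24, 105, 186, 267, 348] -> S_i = 24 + 81*i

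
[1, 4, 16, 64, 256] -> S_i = 1*4^i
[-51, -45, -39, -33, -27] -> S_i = -51 + 6*i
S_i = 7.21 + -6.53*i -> [7.21, 0.68, -5.85, -12.38, -18.91]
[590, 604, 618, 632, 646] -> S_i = 590 + 14*i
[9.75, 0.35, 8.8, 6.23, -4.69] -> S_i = Random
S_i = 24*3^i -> [24, 72, 216, 648, 1944]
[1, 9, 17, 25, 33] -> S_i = 1 + 8*i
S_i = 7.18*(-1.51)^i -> [7.18, -10.84, 16.37, -24.72, 37.33]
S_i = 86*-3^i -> [86, -258, 774, -2322, 6966]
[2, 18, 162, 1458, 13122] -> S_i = 2*9^i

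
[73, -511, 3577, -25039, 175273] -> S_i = 73*-7^i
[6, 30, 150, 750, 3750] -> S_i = 6*5^i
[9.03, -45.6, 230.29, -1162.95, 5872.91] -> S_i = 9.03*(-5.05)^i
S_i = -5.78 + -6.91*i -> [-5.78, -12.69, -19.6, -26.51, -33.42]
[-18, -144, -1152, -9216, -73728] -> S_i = -18*8^i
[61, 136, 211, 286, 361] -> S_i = 61 + 75*i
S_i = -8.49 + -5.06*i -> [-8.49, -13.55, -18.61, -23.67, -28.73]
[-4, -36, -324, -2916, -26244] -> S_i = -4*9^i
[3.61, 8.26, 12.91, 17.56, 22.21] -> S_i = 3.61 + 4.65*i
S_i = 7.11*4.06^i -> [7.11, 28.87, 117.2, 475.83, 1931.85]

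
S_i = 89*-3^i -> [89, -267, 801, -2403, 7209]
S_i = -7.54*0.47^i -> [-7.54, -3.54, -1.67, -0.78, -0.37]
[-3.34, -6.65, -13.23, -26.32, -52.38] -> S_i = -3.34*1.99^i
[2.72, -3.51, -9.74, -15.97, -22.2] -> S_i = 2.72 + -6.23*i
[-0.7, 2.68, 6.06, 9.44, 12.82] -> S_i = -0.70 + 3.38*i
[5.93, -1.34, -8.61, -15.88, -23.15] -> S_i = 5.93 + -7.27*i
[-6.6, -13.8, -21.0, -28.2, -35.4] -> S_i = -6.60 + -7.20*i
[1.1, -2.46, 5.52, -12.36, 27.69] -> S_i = 1.10*(-2.24)^i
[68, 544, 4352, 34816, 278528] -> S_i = 68*8^i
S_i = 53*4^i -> [53, 212, 848, 3392, 13568]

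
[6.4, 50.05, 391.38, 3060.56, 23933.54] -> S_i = 6.40*7.82^i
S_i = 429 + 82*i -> [429, 511, 593, 675, 757]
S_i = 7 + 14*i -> [7, 21, 35, 49, 63]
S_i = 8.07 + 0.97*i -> [8.07, 9.04, 10.01, 10.98, 11.95]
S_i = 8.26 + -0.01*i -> [8.26, 8.25, 8.24, 8.23, 8.22]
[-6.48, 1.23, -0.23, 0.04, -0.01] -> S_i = -6.48*(-0.19)^i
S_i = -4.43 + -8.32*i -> [-4.43, -12.75, -21.07, -29.39, -37.71]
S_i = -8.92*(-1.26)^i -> [-8.92, 11.24, -14.16, 17.84, -22.48]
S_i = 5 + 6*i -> [5, 11, 17, 23, 29]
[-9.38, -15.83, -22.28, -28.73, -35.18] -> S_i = -9.38 + -6.45*i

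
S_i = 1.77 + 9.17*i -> [1.77, 10.94, 20.11, 29.28, 38.45]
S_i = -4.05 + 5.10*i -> [-4.05, 1.05, 6.15, 11.25, 16.35]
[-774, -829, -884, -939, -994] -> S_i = -774 + -55*i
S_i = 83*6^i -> [83, 498, 2988, 17928, 107568]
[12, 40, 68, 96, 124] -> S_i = 12 + 28*i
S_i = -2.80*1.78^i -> [-2.8, -4.98, -8.87, -15.79, -28.11]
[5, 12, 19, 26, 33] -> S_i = 5 + 7*i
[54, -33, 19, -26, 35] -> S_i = Random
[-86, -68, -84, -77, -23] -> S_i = Random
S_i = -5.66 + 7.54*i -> [-5.66, 1.88, 9.42, 16.96, 24.5]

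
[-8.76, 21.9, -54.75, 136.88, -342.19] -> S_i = -8.76*(-2.50)^i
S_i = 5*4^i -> [5, 20, 80, 320, 1280]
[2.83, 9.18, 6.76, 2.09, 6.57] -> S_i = Random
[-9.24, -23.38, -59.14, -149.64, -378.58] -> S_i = -9.24*2.53^i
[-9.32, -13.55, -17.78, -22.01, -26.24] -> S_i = -9.32 + -4.23*i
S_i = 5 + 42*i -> [5, 47, 89, 131, 173]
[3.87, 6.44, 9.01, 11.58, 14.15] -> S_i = 3.87 + 2.57*i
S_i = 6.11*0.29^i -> [6.11, 1.77, 0.51, 0.15, 0.04]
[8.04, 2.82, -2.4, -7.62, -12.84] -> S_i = 8.04 + -5.22*i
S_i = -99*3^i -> [-99, -297, -891, -2673, -8019]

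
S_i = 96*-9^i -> [96, -864, 7776, -69984, 629856]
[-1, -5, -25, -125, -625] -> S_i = -1*5^i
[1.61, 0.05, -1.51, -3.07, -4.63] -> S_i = 1.61 + -1.56*i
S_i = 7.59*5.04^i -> [7.59, 38.25, 192.8, 971.7, 4897.38]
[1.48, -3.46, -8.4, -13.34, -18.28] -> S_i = 1.48 + -4.94*i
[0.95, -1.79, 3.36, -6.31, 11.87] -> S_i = 0.95*(-1.88)^i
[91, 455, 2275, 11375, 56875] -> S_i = 91*5^i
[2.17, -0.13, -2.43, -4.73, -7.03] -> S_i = 2.17 + -2.30*i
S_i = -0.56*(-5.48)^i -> [-0.56, 3.07, -16.82, 92.16, -505.02]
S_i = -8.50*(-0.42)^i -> [-8.5, 3.57, -1.5, 0.63, -0.26]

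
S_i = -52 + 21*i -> [-52, -31, -10, 11, 32]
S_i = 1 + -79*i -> [1, -78, -157, -236, -315]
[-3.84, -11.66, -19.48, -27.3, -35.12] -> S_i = -3.84 + -7.82*i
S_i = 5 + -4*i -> [5, 1, -3, -7, -11]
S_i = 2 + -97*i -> [2, -95, -192, -289, -386]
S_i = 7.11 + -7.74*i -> [7.11, -0.63, -8.37, -16.11, -23.85]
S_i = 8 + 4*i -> [8, 12, 16, 20, 24]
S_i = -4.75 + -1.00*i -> [-4.75, -5.75, -6.75, -7.75, -8.75]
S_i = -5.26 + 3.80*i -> [-5.26, -1.46, 2.34, 6.14, 9.94]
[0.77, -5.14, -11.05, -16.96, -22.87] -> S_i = 0.77 + -5.91*i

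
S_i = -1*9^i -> [-1, -9, -81, -729, -6561]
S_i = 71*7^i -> [71, 497, 3479, 24353, 170471]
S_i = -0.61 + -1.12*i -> [-0.61, -1.73, -2.85, -3.97, -5.09]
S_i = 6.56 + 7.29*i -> [6.56, 13.85, 21.14, 28.43, 35.72]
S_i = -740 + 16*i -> [-740, -724, -708, -692, -676]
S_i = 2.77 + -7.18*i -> [2.77, -4.41, -11.59, -18.77, -25.95]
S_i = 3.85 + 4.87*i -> [3.85, 8.72, 13.59, 18.46, 23.33]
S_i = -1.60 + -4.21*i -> [-1.6, -5.81, -10.02, -14.23, -18.44]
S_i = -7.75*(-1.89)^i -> [-7.75, 14.65, -27.68, 52.32, -98.89]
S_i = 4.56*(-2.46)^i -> [4.56, -11.22, 27.6, -67.88, 167.0]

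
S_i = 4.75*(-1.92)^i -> [4.75, -9.12, 17.51, -33.62, 64.55]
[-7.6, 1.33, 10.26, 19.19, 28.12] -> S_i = -7.60 + 8.93*i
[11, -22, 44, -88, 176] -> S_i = 11*-2^i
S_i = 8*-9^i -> [8, -72, 648, -5832, 52488]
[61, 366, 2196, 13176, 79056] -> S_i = 61*6^i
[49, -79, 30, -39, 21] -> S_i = Random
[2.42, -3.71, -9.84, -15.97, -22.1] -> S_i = 2.42 + -6.13*i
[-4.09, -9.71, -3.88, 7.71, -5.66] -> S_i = Random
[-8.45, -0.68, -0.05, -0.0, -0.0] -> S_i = -8.45*0.08^i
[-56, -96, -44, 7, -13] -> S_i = Random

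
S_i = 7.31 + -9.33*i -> [7.31, -2.02, -11.35, -20.68, -30.01]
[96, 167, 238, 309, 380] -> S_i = 96 + 71*i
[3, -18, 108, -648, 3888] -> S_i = 3*-6^i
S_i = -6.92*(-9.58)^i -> [-6.92, 66.29, -635.09, 6084.19, -58286.52]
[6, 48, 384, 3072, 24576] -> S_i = 6*8^i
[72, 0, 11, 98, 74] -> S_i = Random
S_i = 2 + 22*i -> [2, 24, 46, 68, 90]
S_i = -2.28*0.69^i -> [-2.28, -1.57, -1.09, -0.75, -0.52]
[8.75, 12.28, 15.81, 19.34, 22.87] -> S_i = 8.75 + 3.53*i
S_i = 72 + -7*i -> [72, 65, 58, 51, 44]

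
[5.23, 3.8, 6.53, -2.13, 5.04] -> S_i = Random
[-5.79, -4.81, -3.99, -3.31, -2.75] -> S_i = -5.79*0.83^i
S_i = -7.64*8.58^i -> [-7.64, -65.55, -562.43, -4825.64, -41404.02]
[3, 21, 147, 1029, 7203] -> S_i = 3*7^i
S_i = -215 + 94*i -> [-215, -121, -27, 67, 161]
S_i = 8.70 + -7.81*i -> [8.7, 0.89, -6.92, -14.73, -22.54]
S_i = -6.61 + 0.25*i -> [-6.61, -6.36, -6.11, -5.86, -5.61]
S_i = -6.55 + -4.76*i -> [-6.55, -11.31, -16.07, -20.83, -25.59]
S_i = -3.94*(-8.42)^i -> [-3.94, 33.17, -279.33, 2351.97, -19803.62]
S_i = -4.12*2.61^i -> [-4.12, -10.75, -28.07, -73.25, -191.19]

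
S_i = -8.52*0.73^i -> [-8.52, -6.22, -4.54, -3.31, -2.42]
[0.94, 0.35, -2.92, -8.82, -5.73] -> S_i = Random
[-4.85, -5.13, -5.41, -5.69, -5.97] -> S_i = -4.85 + -0.28*i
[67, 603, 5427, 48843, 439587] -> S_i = 67*9^i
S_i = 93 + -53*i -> [93, 40, -13, -66, -119]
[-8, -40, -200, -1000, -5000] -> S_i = -8*5^i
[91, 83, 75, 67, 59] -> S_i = 91 + -8*i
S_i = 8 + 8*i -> [8, 16, 24, 32, 40]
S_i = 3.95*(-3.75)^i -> [3.95, -14.81, 55.55, -208.3, 781.13]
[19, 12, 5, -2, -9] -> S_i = 19 + -7*i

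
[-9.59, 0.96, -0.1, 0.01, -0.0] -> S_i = -9.59*(-0.10)^i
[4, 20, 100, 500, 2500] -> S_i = 4*5^i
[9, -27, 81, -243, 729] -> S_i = 9*-3^i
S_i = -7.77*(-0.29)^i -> [-7.77, 2.25, -0.65, 0.19, -0.05]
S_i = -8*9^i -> [-8, -72, -648, -5832, -52488]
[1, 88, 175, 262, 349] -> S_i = 1 + 87*i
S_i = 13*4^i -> [13, 52, 208, 832, 3328]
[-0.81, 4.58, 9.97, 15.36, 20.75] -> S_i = -0.81 + 5.39*i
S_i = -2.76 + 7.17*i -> [-2.76, 4.41, 11.58, 18.75, 25.92]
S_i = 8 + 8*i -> [8, 16, 24, 32, 40]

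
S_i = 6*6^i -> [6, 36, 216, 1296, 7776]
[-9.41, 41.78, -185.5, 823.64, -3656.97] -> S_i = -9.41*(-4.44)^i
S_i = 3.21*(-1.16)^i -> [3.21, -3.72, 4.32, -5.01, 5.81]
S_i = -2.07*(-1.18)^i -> [-2.07, 2.44, -2.88, 3.4, -4.01]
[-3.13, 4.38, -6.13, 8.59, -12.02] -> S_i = -3.13*(-1.40)^i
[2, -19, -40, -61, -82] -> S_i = 2 + -21*i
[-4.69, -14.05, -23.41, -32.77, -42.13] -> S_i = -4.69 + -9.36*i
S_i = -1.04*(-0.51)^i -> [-1.04, 0.53, -0.27, 0.14, -0.07]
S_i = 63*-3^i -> [63, -189, 567, -1701, 5103]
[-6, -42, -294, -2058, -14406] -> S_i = -6*7^i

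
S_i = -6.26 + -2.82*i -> [-6.26, -9.08, -11.9, -14.72, -17.54]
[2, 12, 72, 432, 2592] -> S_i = 2*6^i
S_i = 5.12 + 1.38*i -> [5.12, 6.5, 7.88, 9.26, 10.64]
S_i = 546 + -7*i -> [546, 539, 532, 525, 518]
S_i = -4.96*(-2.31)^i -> [-4.96, 11.46, -26.47, 61.14, -141.23]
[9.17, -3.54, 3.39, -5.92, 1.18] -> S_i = Random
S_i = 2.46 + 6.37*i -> [2.46, 8.83, 15.2, 21.57, 27.94]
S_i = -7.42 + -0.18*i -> [-7.42, -7.6, -7.78, -7.96, -8.14]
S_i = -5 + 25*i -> [-5, 20, 45, 70, 95]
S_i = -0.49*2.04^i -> [-0.49, -1.0, -2.04, -4.16, -8.49]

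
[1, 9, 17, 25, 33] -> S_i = 1 + 8*i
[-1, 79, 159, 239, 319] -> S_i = -1 + 80*i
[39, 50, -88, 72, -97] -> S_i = Random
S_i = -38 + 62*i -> [-38, 24, 86, 148, 210]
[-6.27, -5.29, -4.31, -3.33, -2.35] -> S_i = -6.27 + 0.98*i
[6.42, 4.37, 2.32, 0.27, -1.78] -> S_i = 6.42 + -2.05*i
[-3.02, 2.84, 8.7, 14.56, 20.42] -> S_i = -3.02 + 5.86*i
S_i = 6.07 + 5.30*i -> [6.07, 11.37, 16.67, 21.97, 27.27]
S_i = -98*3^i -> [-98, -294, -882, -2646, -7938]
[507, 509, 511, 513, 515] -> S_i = 507 + 2*i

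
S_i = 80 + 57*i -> [80, 137, 194, 251, 308]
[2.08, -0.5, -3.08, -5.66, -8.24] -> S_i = 2.08 + -2.58*i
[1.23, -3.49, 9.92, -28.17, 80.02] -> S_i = 1.23*(-2.84)^i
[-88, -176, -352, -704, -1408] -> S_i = -88*2^i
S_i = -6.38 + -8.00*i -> [-6.38, -14.38, -22.38, -30.38, -38.38]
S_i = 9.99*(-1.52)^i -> [9.99, -15.18, 23.08, -35.08, 53.33]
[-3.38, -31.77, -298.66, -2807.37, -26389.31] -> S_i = -3.38*9.40^i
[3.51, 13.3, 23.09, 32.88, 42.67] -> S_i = 3.51 + 9.79*i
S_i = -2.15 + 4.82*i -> [-2.15, 2.67, 7.49, 12.31, 17.13]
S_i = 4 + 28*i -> [4, 32, 60, 88, 116]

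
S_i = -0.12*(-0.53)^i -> [-0.12, 0.06, -0.03, 0.02, -0.01]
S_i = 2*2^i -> [2, 4, 8, 16, 32]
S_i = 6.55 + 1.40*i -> [6.55, 7.95, 9.35, 10.75, 12.15]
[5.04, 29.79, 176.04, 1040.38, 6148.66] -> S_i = 5.04*5.91^i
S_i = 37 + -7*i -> [37, 30, 23, 16, 9]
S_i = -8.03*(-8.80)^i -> [-8.03, 70.66, -621.84, 5472.22, -48155.54]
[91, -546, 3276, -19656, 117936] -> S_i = 91*-6^i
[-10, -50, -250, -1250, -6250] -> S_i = -10*5^i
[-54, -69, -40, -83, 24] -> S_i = Random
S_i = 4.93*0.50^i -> [4.93, 2.46, 1.23, 0.62, 0.31]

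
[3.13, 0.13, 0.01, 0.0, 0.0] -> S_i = 3.13*0.04^i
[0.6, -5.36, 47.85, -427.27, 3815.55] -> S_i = 0.60*(-8.93)^i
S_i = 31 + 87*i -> [31, 118, 205, 292, 379]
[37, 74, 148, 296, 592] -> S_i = 37*2^i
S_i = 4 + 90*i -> [4, 94, 184, 274, 364]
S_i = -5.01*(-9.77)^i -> [-5.01, 48.95, -478.22, 4672.2, -45647.39]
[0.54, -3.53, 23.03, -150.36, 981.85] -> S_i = 0.54*(-6.53)^i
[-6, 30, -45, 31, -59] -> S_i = Random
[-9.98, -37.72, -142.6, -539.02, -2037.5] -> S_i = -9.98*3.78^i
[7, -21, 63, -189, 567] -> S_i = 7*-3^i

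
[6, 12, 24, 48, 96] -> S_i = 6*2^i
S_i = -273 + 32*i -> [-273, -241, -209, -177, -145]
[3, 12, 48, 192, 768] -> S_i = 3*4^i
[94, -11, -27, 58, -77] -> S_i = Random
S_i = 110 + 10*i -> [110, 120, 130, 140, 150]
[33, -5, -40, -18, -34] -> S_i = Random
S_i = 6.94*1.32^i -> [6.94, 9.16, 12.09, 15.96, 21.07]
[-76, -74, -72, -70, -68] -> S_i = -76 + 2*i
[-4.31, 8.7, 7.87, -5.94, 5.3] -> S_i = Random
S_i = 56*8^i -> [56, 448, 3584, 28672, 229376]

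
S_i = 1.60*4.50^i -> [1.6, 7.2, 32.4, 145.8, 656.1]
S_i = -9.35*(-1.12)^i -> [-9.35, 10.47, -11.73, 13.14, -14.71]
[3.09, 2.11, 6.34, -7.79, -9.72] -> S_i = Random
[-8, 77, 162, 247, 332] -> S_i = -8 + 85*i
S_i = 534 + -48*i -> [534, 486, 438, 390, 342]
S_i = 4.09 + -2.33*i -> [4.09, 1.76, -0.57, -2.9, -5.23]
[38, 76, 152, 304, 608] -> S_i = 38*2^i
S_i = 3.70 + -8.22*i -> [3.7, -4.52, -12.74, -20.96, -29.18]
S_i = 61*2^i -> [61, 122, 244, 488, 976]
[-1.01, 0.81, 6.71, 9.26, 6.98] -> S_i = Random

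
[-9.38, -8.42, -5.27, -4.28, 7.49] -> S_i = Random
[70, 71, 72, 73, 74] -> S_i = 70 + 1*i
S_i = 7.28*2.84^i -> [7.28, 20.68, 58.72, 166.76, 473.59]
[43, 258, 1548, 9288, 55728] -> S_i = 43*6^i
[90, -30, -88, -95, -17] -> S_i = Random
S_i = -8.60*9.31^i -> [-8.6, -80.07, -745.41, -6939.81, -64609.62]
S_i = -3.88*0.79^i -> [-3.88, -3.07, -2.42, -1.91, -1.51]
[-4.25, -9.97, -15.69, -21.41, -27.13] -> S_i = -4.25 + -5.72*i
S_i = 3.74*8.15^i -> [3.74, 30.48, 248.42, 2024.62, 16500.69]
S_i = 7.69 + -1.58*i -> [7.69, 6.11, 4.53, 2.95, 1.37]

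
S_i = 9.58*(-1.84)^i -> [9.58, -17.63, 32.43, -59.68, 109.81]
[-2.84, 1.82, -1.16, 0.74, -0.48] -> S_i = -2.84*(-0.64)^i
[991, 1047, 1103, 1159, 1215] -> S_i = 991 + 56*i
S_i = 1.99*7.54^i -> [1.99, 15.0, 113.13, 853.04, 6431.89]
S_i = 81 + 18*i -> [81, 99, 117, 135, 153]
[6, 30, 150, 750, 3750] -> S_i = 6*5^i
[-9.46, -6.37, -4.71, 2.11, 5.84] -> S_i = Random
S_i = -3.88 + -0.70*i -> [-3.88, -4.58, -5.28, -5.98, -6.68]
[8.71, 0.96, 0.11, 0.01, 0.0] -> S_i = 8.71*0.11^i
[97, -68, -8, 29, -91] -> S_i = Random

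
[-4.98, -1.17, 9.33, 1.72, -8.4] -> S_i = Random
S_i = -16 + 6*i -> [-16, -10, -4, 2, 8]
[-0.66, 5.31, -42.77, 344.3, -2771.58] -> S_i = -0.66*(-8.05)^i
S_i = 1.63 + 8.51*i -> [1.63, 10.14, 18.65, 27.16, 35.67]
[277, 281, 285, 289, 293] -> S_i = 277 + 4*i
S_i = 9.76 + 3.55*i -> [9.76, 13.31, 16.86, 20.41, 23.96]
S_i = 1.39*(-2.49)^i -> [1.39, -3.46, 8.62, -21.46, 53.43]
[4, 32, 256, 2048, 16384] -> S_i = 4*8^i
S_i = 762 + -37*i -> [762, 725, 688, 651, 614]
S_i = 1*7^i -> [1, 7, 49, 343, 2401]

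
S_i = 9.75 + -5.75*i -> [9.75, 4.0, -1.75, -7.5, -13.25]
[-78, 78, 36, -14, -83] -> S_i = Random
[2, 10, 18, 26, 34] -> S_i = 2 + 8*i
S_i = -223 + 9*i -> [-223, -214, -205, -196, -187]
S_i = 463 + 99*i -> [463, 562, 661, 760, 859]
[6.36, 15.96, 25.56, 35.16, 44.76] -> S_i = 6.36 + 9.60*i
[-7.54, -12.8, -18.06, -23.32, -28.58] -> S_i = -7.54 + -5.26*i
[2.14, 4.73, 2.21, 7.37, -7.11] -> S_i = Random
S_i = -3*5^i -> [-3, -15, -75, -375, -1875]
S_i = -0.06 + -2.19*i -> [-0.06, -2.25, -4.44, -6.63, -8.82]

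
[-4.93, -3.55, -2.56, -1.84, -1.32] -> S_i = -4.93*0.72^i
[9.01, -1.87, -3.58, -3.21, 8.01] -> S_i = Random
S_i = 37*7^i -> [37, 259, 1813, 12691, 88837]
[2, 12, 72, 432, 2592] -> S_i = 2*6^i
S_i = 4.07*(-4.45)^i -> [4.07, -18.11, 80.6, -358.65, 1596.01]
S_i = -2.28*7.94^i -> [-2.28, -18.1, -143.74, -1141.29, -9061.85]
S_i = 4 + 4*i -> [4, 8, 12, 16, 20]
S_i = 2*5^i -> [2, 10, 50, 250, 1250]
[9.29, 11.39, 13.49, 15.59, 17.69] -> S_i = 9.29 + 2.10*i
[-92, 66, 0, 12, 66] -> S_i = Random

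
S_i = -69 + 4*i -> [-69, -65, -61, -57, -53]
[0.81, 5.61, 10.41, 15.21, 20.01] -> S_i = 0.81 + 4.80*i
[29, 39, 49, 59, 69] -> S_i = 29 + 10*i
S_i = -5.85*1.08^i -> [-5.85, -6.32, -6.82, -7.37, -7.96]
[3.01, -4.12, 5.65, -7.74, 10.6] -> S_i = 3.01*(-1.37)^i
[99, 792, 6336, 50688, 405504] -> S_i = 99*8^i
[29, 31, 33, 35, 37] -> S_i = 29 + 2*i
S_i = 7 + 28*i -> [7, 35, 63, 91, 119]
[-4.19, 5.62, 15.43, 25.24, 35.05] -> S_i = -4.19 + 9.81*i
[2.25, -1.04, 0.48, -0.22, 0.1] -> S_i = 2.25*(-0.46)^i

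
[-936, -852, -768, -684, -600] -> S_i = -936 + 84*i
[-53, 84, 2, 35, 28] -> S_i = Random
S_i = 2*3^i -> [2, 6, 18, 54, 162]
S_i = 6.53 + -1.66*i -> [6.53, 4.87, 3.21, 1.55, -0.11]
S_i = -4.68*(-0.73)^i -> [-4.68, 3.42, -2.49, 1.82, -1.33]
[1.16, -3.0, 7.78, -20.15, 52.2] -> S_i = 1.16*(-2.59)^i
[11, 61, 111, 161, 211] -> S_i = 11 + 50*i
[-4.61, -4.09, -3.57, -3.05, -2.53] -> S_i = -4.61 + 0.52*i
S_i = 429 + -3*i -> [429, 426, 423, 420, 417]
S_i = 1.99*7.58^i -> [1.99, 15.08, 114.34, 866.68, 6569.46]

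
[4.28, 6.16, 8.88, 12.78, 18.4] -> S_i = 4.28*1.44^i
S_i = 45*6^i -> [45, 270, 1620, 9720, 58320]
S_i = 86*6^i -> [86, 516, 3096, 18576, 111456]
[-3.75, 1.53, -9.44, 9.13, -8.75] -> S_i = Random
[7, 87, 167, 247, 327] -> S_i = 7 + 80*i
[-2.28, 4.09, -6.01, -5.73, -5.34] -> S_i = Random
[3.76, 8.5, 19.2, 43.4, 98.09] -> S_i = 3.76*2.26^i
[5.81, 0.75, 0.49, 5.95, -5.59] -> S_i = Random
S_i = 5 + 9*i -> [5, 14, 23, 32, 41]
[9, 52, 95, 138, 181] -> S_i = 9 + 43*i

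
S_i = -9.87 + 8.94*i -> [-9.87, -0.93, 8.01, 16.95, 25.89]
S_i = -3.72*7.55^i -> [-3.72, -28.09, -212.05, -1600.97, -12087.34]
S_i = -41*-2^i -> [-41, 82, -164, 328, -656]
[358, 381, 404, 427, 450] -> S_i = 358 + 23*i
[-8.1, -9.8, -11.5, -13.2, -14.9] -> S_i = -8.10 + -1.70*i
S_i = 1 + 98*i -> [1, 99, 197, 295, 393]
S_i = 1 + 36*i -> [1, 37, 73, 109, 145]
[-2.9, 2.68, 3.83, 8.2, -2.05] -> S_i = Random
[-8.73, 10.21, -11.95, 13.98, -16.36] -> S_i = -8.73*(-1.17)^i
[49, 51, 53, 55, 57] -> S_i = 49 + 2*i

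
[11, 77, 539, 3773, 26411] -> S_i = 11*7^i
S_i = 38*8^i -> [38, 304, 2432, 19456, 155648]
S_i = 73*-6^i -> [73, -438, 2628, -15768, 94608]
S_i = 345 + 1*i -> [345, 346, 347, 348, 349]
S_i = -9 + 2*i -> [-9, -7, -5, -3, -1]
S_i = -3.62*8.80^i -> [-3.62, -31.86, -280.33, -2466.93, -21708.97]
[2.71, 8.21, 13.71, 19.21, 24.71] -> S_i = 2.71 + 5.50*i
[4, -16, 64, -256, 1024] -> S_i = 4*-4^i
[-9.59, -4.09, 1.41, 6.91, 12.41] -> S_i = -9.59 + 5.50*i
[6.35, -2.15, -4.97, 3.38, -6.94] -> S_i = Random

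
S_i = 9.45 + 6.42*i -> [9.45, 15.87, 22.29, 28.71, 35.13]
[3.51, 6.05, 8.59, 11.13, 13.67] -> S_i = 3.51 + 2.54*i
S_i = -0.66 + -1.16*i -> [-0.66, -1.82, -2.98, -4.14, -5.3]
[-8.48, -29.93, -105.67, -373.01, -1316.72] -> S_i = -8.48*3.53^i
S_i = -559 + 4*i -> [-559, -555, -551, -547, -543]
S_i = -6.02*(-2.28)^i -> [-6.02, 13.73, -31.29, 71.35, -162.68]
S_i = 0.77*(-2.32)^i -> [0.77, -1.79, 4.14, -9.62, 22.31]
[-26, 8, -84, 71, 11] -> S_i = Random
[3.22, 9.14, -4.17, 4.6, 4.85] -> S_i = Random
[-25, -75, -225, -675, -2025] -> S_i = -25*3^i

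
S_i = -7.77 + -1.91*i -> [-7.77, -9.68, -11.59, -13.5, -15.41]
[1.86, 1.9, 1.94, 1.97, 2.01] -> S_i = 1.86*1.02^i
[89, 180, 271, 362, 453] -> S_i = 89 + 91*i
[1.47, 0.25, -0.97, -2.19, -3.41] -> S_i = 1.47 + -1.22*i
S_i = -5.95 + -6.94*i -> [-5.95, -12.89, -19.83, -26.77, -33.71]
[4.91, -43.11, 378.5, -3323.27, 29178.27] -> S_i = 4.91*(-8.78)^i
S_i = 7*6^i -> [7, 42, 252, 1512, 9072]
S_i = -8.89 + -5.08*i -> [-8.89, -13.97, -19.05, -24.13, -29.21]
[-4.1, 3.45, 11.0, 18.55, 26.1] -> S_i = -4.10 + 7.55*i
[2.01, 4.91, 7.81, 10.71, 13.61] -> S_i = 2.01 + 2.90*i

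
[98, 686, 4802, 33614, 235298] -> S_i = 98*7^i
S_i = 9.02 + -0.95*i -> [9.02, 8.07, 7.12, 6.17, 5.22]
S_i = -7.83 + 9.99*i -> [-7.83, 2.16, 12.15, 22.14, 32.13]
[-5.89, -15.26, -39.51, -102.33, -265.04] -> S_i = -5.89*2.59^i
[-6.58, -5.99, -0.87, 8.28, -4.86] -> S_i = Random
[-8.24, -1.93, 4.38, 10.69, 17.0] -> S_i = -8.24 + 6.31*i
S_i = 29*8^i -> [29, 232, 1856, 14848, 118784]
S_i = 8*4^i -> [8, 32, 128, 512, 2048]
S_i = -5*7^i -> [-5, -35, -245, -1715, -12005]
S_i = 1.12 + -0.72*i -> [1.12, 0.4, -0.32, -1.04, -1.76]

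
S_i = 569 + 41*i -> [569, 610, 651, 692, 733]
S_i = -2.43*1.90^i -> [-2.43, -4.62, -8.77, -16.67, -31.67]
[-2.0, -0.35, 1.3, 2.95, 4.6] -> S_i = -2.00 + 1.65*i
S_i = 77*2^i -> [77, 154, 308, 616, 1232]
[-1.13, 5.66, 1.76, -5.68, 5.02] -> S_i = Random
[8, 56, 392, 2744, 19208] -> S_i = 8*7^i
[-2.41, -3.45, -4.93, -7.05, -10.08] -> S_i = -2.41*1.43^i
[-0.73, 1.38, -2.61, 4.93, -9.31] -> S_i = -0.73*(-1.89)^i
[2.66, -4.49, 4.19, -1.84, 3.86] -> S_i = Random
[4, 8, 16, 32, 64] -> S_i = 4*2^i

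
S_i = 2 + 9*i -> [2, 11, 20, 29, 38]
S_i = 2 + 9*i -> [2, 11, 20, 29, 38]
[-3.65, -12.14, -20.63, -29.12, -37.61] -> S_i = -3.65 + -8.49*i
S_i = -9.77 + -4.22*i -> [-9.77, -13.99, -18.21, -22.43, -26.65]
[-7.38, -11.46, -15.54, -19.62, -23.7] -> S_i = -7.38 + -4.08*i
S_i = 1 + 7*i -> [1, 8, 15, 22, 29]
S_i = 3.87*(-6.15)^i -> [3.87, -23.8, 146.37, -900.19, 5536.2]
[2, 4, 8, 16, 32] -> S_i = 2*2^i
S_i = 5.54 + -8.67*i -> [5.54, -3.13, -11.8, -20.47, -29.14]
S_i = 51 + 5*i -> [51, 56, 61, 66, 71]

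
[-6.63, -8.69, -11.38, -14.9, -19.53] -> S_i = -6.63*1.31^i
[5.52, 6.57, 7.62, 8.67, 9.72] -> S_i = 5.52 + 1.05*i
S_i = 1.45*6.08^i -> [1.45, 8.82, 53.6, 325.9, 1981.45]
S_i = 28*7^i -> [28, 196, 1372, 9604, 67228]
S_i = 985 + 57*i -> [985, 1042, 1099, 1156, 1213]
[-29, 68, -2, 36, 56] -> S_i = Random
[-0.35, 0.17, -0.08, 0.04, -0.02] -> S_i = -0.35*(-0.48)^i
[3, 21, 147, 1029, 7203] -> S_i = 3*7^i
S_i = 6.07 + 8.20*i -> [6.07, 14.27, 22.47, 30.67, 38.87]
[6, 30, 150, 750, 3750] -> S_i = 6*5^i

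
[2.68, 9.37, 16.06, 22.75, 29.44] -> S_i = 2.68 + 6.69*i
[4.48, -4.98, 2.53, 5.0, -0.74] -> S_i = Random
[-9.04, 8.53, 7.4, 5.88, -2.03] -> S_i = Random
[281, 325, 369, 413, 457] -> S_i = 281 + 44*i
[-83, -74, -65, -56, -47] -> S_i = -83 + 9*i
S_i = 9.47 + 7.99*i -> [9.47, 17.46, 25.45, 33.44, 41.43]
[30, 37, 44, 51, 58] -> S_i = 30 + 7*i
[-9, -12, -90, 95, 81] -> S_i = Random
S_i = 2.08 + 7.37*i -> [2.08, 9.45, 16.82, 24.19, 31.56]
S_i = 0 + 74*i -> [0, 74, 148, 222, 296]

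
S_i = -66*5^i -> [-66, -330, -1650, -8250, -41250]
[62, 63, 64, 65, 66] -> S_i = 62 + 1*i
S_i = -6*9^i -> [-6, -54, -486, -4374, -39366]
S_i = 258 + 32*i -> [258, 290, 322, 354, 386]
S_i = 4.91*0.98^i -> [4.91, 4.81, 4.72, 4.62, 4.53]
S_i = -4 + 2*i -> [-4, -2, 0, 2, 4]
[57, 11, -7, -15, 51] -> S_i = Random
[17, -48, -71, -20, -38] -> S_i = Random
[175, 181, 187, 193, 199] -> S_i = 175 + 6*i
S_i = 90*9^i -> [90, 810, 7290, 65610, 590490]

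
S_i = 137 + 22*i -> [137, 159, 181, 203, 225]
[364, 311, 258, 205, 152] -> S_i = 364 + -53*i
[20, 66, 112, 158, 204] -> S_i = 20 + 46*i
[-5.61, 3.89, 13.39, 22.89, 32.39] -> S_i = -5.61 + 9.50*i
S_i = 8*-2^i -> [8, -16, 32, -64, 128]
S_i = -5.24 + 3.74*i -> [-5.24, -1.5, 2.24, 5.98, 9.72]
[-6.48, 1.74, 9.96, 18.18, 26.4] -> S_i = -6.48 + 8.22*i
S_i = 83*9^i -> [83, 747, 6723, 60507, 544563]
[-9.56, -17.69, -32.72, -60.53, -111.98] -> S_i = -9.56*1.85^i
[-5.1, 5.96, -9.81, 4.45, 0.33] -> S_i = Random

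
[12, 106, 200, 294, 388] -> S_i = 12 + 94*i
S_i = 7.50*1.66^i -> [7.5, 12.45, 20.67, 34.31, 56.95]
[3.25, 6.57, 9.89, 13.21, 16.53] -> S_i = 3.25 + 3.32*i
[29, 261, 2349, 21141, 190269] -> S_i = 29*9^i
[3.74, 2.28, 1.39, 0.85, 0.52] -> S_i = 3.74*0.61^i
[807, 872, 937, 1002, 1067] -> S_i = 807 + 65*i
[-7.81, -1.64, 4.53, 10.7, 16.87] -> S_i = -7.81 + 6.17*i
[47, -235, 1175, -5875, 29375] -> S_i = 47*-5^i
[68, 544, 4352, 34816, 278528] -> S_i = 68*8^i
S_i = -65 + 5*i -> [-65, -60, -55, -50, -45]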